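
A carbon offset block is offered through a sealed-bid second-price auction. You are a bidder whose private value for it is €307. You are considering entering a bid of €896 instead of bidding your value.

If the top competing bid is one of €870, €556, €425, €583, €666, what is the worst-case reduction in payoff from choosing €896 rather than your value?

€563

€870: truthful gives €0, deviation gives −€563 → loss €563.
€556: truthful gives €0, deviation gives −€249 → loss €249.
€425: truthful gives €0, deviation gives −€118 → loss €118.
€583: truthful gives €0, deviation gives −€276 → loss €276.
€666: truthful gives €0, deviation gives −€359 → loss €359.
Maximum loss: €563.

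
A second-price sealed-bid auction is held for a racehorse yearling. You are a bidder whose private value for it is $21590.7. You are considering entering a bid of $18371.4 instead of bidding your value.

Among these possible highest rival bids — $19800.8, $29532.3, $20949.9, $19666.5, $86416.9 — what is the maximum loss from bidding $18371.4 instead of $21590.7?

$1924.2

$19800.8: truthful gives $1789.9, deviation gives $0 → loss $1789.9.
$29532.3: same outcome either way → loss $0.
$20949.9: truthful gives $640.8, deviation gives $0 → loss $640.8.
$19666.5: truthful gives $1924.2, deviation gives $0 → loss $1924.2.
$86416.9: same outcome either way → loss $0.
Maximum loss: $1924.2.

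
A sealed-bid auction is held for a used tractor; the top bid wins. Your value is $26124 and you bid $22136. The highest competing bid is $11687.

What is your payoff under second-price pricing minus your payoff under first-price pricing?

$10449

You have the highest bid, so you win under either rule.
Second-price: pay $11687 → payoff $14437.
First-price: pay your own bid $22136 → payoff $3988.
Difference = $14437 − ($3988) = $10449.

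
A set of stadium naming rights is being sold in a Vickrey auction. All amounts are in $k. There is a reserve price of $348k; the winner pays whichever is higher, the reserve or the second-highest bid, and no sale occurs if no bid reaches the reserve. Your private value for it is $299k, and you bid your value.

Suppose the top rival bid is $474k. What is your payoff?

Your bid $299k is below the highest competing bid $474k, so you lose. Payoff $0k.

$0k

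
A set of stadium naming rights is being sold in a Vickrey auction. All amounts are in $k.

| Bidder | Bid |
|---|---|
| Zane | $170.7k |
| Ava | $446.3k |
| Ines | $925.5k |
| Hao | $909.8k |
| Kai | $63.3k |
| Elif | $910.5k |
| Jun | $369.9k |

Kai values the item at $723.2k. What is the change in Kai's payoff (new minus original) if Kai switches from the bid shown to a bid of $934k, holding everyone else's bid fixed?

−$202.3k

The highest bid among the other bidders is $925.5k; Kai's bid doesn't change that.
Original bid $63.3k: Kai is not highest (top rival bid is $925.5k); payoff $0k.
Alternative bid $934k: Kai is highest, pays the top rival bid $925.5k; payoff $723.2k − $925.5k = −$202.3k.
Change in payoff = −$202.3k − ($0k) = −$202.3k.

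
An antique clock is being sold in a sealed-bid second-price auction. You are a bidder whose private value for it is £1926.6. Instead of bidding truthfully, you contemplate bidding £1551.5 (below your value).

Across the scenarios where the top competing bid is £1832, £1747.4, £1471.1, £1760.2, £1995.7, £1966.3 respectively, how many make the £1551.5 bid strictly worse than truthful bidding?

3

The deviation hurts exactly when the highest competing bid lies strictly between £1551.5 and £1926.6 — underbidding then forfeits a profitable win.
£1832: inside the interval → strictly worse (loss £94.6).
£1747.4: inside the interval → strictly worse (loss £179.2).
£1471.1: below both → same outcome either way.
£1760.2: inside the interval → strictly worse (loss £166.4).
£1995.7: above both → same outcome either way.
£1966.3: above both → same outcome either way.
Count: 3.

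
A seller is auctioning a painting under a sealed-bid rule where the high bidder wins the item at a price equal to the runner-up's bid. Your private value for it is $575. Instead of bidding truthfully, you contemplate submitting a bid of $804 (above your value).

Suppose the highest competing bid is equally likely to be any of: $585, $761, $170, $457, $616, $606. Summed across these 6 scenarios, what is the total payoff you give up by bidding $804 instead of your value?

$268

The deviation costs you only when the competing bid falls strictly between $575 and $804; elsewhere both bids give the same outcome.
$585: truthful payoff $0, deviation payoff −$10 → loss $10.
$761: truthful payoff $0, deviation payoff −$186 → loss $186.
$170: outcomes coincide → loss $0.
$457: outcomes coincide → loss $0.
$616: truthful payoff $0, deviation payoff −$41 → loss $41.
$606: truthful payoff $0, deviation payoff −$31 → loss $31.
Total loss = $10 + $186 + $41 + $31 = $268.
In a second-price auction your bid sets only whether you win, not what you pay, so bidding your true value is weakly dominant.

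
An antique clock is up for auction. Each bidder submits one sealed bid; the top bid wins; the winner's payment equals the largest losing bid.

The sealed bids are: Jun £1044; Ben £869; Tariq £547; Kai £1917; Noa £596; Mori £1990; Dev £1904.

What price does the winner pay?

£1917

Highest bid: Mori at £1990, so Mori wins.
Second-highest bid: Kai at £1917 — that is the price the winner pays.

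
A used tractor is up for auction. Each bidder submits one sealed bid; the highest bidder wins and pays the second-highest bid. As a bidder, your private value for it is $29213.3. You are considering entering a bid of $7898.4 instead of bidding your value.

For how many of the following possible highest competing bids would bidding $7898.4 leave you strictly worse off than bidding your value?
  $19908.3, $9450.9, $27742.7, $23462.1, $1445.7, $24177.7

The deviation hurts exactly when the highest competing bid lies strictly between $7898.4 and $29213.3 — underbidding then forfeits a profitable win.
$19908.3: inside the interval → strictly worse (loss $9305).
$9450.9: inside the interval → strictly worse (loss $19762.4).
$27742.7: inside the interval → strictly worse (loss $1470.6).
$23462.1: inside the interval → strictly worse (loss $5751.2).
$1445.7: below both → same outcome either way.
$24177.7: inside the interval → strictly worse (loss $5035.6).
Count: 5.

5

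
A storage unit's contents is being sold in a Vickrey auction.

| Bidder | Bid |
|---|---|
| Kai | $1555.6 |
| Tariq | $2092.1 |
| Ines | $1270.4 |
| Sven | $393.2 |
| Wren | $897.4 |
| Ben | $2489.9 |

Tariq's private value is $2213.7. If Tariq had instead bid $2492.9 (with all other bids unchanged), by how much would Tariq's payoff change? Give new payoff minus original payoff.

The highest bid among the other bidders is $2489.9; Tariq's bid doesn't change that.
Original bid $2092.1: Tariq is not highest (top rival bid is $2489.9); payoff $0.
Alternative bid $2492.9: Tariq is highest, pays the top rival bid $2489.9; payoff $2213.7 − $2489.9 = −$276.2.
Change in payoff = −$276.2 − ($0) = −$276.2.

−$276.2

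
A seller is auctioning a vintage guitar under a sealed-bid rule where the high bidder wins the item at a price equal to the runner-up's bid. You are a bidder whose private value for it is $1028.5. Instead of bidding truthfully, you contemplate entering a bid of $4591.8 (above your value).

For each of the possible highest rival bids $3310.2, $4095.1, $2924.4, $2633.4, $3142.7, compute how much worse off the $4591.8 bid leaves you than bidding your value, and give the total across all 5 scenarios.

The deviation costs you only when the competing bid falls strictly between $1028.5 and $4591.8; elsewhere both bids give the same outcome.
$3310.2: truthful payoff $0, deviation payoff −$2281.7 → loss $2281.7.
$4095.1: truthful payoff $0, deviation payoff −$3066.6 → loss $3066.6.
$2924.4: truthful payoff $0, deviation payoff −$1895.9 → loss $1895.9.
$2633.4: truthful payoff $0, deviation payoff −$1604.9 → loss $1604.9.
$3142.7: truthful payoff $0, deviation payoff −$2114.2 → loss $2114.2.
Total loss = $2281.7 + $3066.6 + $1895.9 + $1604.9 + $2114.2 = $10963.3.

$10963.3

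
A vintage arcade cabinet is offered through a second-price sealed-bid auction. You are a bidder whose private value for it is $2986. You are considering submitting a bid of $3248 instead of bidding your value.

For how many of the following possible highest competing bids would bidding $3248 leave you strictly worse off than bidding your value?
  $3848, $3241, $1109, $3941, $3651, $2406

1

The deviation hurts exactly when the highest competing bid lies strictly between $2986 and $3248 — overbidding then wins at a price above your value.
$3848: above both → same outcome either way.
$3241: inside the interval → strictly worse (loss $255).
$1109: below both → same outcome either way.
$3941: above both → same outcome either way.
$3651: above both → same outcome either way.
$2406: below both → same outcome either way.
Count: 1.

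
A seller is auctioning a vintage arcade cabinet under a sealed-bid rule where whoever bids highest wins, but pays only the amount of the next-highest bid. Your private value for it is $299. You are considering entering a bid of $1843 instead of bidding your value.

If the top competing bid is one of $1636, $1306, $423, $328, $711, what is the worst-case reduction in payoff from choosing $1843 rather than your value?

$1636: truthful gives $0, deviation gives −$1337 → loss $1337.
$1306: truthful gives $0, deviation gives −$1007 → loss $1007.
$423: truthful gives $0, deviation gives −$124 → loss $124.
$328: truthful gives $0, deviation gives −$29 → loss $29.
$711: truthful gives $0, deviation gives −$412 → loss $412.
Maximum loss: $1337.

$1337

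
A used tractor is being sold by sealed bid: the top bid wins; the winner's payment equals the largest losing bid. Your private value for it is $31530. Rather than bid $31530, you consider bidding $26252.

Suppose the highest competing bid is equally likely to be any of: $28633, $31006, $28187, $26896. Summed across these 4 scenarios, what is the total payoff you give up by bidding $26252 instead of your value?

The deviation costs you only when the competing bid falls strictly between $26252 and $31530; elsewhere both bids give the same outcome.
$28633: truthful payoff $2897, deviation payoff $0 → loss $2897.
$31006: truthful payoff $524, deviation payoff $0 → loss $524.
$28187: truthful payoff $3343, deviation payoff $0 → loss $3343.
$26896: truthful payoff $4634, deviation payoff $0 → loss $4634.
Total loss = $2897 + $524 + $3343 + $4634 = $11398.
Because the price is fixed by the runner-up's bid, deviating from your value can only change a good outcome into a bad one — never the reverse.

$11398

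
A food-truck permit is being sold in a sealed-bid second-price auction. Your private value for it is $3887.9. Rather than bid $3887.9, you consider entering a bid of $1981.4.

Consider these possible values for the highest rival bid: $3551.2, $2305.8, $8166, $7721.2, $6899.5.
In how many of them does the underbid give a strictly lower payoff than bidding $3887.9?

2

The deviation hurts exactly when the highest competing bid lies strictly between $1981.4 and $3887.9 — underbidding then forfeits a profitable win.
$3551.2: inside the interval → strictly worse (loss $336.7).
$2305.8: inside the interval → strictly worse (loss $1582.1).
$8166: above both → same outcome either way.
$7721.2: above both → same outcome either way.
$6899.5: above both → same outcome either way.
Count: 2.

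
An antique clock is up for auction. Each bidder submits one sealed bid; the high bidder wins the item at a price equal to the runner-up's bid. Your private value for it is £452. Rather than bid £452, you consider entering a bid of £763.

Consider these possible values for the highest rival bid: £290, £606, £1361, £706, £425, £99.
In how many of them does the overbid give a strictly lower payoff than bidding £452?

2

The deviation hurts exactly when the highest competing bid lies strictly between £452 and £763 — overbidding then wins at a price above your value.
£290: below both → same outcome either way.
£606: inside the interval → strictly worse (loss £154).
£1361: above both → same outcome either way.
£706: inside the interval → strictly worse (loss £254).
£425: below both → same outcome either way.
£99: below both → same outcome either way.
Count: 2.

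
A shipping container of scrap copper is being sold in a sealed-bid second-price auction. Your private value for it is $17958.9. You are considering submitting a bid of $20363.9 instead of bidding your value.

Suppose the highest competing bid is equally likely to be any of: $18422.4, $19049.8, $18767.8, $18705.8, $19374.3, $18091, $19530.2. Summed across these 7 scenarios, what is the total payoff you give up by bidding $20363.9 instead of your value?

$6229

The deviation costs you only when the competing bid falls strictly between $17958.9 and $20363.9; elsewhere both bids give the same outcome.
$18422.4: truthful payoff $0, deviation payoff −$463.5 → loss $463.5.
$19049.8: truthful payoff $0, deviation payoff −$1090.9 → loss $1090.9.
$18767.8: truthful payoff $0, deviation payoff −$808.9 → loss $808.9.
$18705.8: truthful payoff $0, deviation payoff −$746.9 → loss $746.9.
$19374.3: truthful payoff $0, deviation payoff −$1415.4 → loss $1415.4.
$18091: truthful payoff $0, deviation payoff −$132.1 → loss $132.1.
$19530.2: truthful payoff $0, deviation payoff −$1571.3 → loss $1571.3.
Total loss = $463.5 + $1090.9 + $808.9 + $746.9 + $1415.4 + $132.1 + $1571.3 = $6229.
In a second-price auction your bid sets only whether you win, not what you pay, so bidding your true value is weakly dominant.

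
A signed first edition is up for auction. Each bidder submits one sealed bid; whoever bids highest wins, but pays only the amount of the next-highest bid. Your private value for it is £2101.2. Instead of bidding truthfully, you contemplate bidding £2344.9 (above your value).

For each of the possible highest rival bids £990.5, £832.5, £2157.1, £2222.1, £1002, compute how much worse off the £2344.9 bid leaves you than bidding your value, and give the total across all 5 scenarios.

£176.8

The deviation costs you only when the competing bid falls strictly between £2101.2 and £2344.9; elsewhere both bids give the same outcome.
£990.5: outcomes coincide → loss £0.
£832.5: outcomes coincide → loss £0.
£2157.1: truthful payoff £0, deviation payoff −£55.9 → loss £55.9.
£2222.1: truthful payoff £0, deviation payoff −£120.9 → loss £120.9.
£1002: outcomes coincide → loss £0.
Total loss = £55.9 + £120.9 = £176.8.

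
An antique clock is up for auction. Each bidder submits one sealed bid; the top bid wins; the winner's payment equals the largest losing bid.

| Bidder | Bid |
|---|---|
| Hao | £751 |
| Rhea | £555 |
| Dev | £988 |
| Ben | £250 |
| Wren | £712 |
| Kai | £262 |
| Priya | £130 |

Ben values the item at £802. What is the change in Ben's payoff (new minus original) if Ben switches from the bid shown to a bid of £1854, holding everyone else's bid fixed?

−£186

The highest bid among the other bidders is £988; Ben's bid doesn't change that.
Original bid £250: Ben is not highest (top rival bid is £988); payoff £0.
Alternative bid £1854: Ben is highest, pays the top rival bid £988; payoff £802 − £988 = −£186.
Change in payoff = −£186 − (£0) = −£186.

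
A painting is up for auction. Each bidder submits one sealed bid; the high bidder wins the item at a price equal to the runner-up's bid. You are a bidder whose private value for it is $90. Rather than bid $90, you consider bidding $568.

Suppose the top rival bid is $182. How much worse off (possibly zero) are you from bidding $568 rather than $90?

Bidding your value $90: you lose (since $90 < $182). Payoff $0.
Bidding $568: you win and pay $182. Payoff $90 − $182 = −$92.
The competing bid $182 lies between your value and your inflated bid, so overbidding wins an item priced above your value.
Loss from deviating = $0 − (−$92) = $92.

$92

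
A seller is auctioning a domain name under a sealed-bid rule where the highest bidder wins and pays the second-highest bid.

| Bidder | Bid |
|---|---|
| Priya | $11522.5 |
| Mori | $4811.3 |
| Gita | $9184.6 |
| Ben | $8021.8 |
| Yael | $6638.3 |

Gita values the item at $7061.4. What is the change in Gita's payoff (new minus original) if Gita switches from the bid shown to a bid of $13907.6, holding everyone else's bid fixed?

The highest bid among the other bidders is $11522.5; Gita's bid doesn't change that.
Original bid $9184.6: Gita is not highest (top rival bid is $11522.5); payoff $0.
Alternative bid $13907.6: Gita is highest, pays the top rival bid $11522.5; payoff $7061.4 − $11522.5 = −$4461.1.
Change in payoff = −$4461.1 − ($0) = −$4461.1.

−$4461.1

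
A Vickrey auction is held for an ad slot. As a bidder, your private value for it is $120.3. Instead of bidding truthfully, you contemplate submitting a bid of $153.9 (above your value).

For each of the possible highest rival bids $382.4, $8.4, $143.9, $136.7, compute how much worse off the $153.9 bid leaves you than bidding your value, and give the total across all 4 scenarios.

$40

The deviation costs you only when the competing bid falls strictly between $120.3 and $153.9; elsewhere both bids give the same outcome.
$382.4: outcomes coincide → loss $0.
$8.4: outcomes coincide → loss $0.
$143.9: truthful payoff $0, deviation payoff −$23.6 → loss $23.6.
$136.7: truthful payoff $0, deviation payoff −$16.4 → loss $16.4.
Total loss = $23.6 + $16.4 = $40.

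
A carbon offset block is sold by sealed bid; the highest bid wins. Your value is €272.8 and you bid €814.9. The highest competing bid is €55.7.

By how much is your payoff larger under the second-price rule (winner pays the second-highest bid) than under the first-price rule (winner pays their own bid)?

€759.2

You have the highest bid, so you win under either rule.
Second-price: pay €55.7 → payoff €217.1.
First-price: pay your own bid €814.9 → payoff −€542.1.
Difference = €217.1 − (−€542.1) = €759.2.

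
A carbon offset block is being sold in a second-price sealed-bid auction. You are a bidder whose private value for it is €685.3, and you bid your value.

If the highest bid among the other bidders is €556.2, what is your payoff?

€129.1

Your bid €685.3 exceeds the highest competing bid €556.2, so you win.
In a second-price auction the winner pays the second-highest bid, €556.2.
Payoff = value − price = €685.3 − €556.2 = €129.1.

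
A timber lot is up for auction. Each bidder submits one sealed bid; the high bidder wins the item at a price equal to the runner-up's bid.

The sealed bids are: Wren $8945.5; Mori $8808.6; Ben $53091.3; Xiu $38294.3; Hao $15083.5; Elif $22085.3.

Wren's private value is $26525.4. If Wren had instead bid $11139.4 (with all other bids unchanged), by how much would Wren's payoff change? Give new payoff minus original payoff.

$0

The highest bid among the other bidders is $53091.3; Wren's bid doesn't change that.
Original bid $8945.5: Wren is not highest (top rival bid is $53091.3); payoff $0.
Alternative bid $11139.4: Wren is not highest (top rival bid is $53091.3); payoff $0.
Change in payoff = $0 − ($0) = $0.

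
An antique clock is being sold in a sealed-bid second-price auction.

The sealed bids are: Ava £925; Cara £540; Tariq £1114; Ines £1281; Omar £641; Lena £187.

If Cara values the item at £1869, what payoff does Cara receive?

£0

Highest bid: Ines at £1281, so Ines wins.
Second-highest bid: Tariq at £1114 — that is the price the winner pays.
Cara did not win, so Cara pays nothing and receives nothing: payoff £0.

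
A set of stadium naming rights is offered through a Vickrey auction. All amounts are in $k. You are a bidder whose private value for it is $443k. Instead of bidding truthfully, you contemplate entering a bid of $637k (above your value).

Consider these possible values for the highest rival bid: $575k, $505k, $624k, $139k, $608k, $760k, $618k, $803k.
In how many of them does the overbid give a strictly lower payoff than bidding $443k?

The deviation hurts exactly when the highest competing bid lies strictly between $443k and $637k — overbidding then wins at a price above your value.
$575k: inside the interval → strictly worse (loss $132k).
$505k: inside the interval → strictly worse (loss $62k).
$624k: inside the interval → strictly worse (loss $181k).
$139k: below both → same outcome either way.
$608k: inside the interval → strictly worse (loss $165k).
$760k: above both → same outcome either way.
$618k: inside the interval → strictly worse (loss $175k).
$803k: above both → same outcome either way.
Count: 5.

5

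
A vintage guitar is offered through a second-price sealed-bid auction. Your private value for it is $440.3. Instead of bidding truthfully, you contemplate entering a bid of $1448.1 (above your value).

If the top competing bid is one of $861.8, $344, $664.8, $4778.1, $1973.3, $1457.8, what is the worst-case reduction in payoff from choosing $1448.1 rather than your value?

$421.5

$861.8: truthful gives $0, deviation gives −$421.5 → loss $421.5.
$344: same outcome either way → loss $0.
$664.8: truthful gives $0, deviation gives −$224.5 → loss $224.5.
$4778.1: same outcome either way → loss $0.
$1973.3: same outcome either way → loss $0.
$1457.8: same outcome either way → loss $0.
Maximum loss: $421.5.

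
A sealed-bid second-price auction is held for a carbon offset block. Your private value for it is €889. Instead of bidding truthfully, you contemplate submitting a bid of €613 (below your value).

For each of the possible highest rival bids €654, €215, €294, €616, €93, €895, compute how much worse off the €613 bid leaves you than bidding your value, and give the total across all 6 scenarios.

The deviation costs you only when the competing bid falls strictly between €613 and €889; elsewhere both bids give the same outcome.
€654: truthful payoff €235, deviation payoff €0 → loss €235.
€215: outcomes coincide → loss €0.
€294: outcomes coincide → loss €0.
€616: truthful payoff €273, deviation payoff €0 → loss €273.
€93: outcomes coincide → loss €0.
€895: outcomes coincide → loss €0.
Total loss = €235 + €273 = €508.

€508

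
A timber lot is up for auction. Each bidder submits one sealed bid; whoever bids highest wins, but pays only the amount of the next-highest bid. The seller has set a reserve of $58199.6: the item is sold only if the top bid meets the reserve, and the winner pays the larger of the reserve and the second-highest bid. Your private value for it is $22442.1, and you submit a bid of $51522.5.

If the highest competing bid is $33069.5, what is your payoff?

$0

Your bid $51522.5 is the highest bid but falls below the reserve $58199.6, so the item goes unsold. Payoff $0.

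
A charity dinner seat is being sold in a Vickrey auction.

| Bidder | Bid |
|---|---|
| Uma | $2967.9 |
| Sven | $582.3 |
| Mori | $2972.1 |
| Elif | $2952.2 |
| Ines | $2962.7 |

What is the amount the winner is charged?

Highest bid: Mori at $2972.1, so Mori wins.
Second-highest bid: Uma at $2967.9 — that is the price the winner pays.

$2967.9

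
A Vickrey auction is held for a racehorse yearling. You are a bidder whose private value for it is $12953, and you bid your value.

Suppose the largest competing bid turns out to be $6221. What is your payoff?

Your bid $12953 exceeds the highest competing bid $6221, so you win.
In a second-price auction the winner pays the second-highest bid, $6221.
Payoff = value − price = $12953 − $6221 = $6732.

$6732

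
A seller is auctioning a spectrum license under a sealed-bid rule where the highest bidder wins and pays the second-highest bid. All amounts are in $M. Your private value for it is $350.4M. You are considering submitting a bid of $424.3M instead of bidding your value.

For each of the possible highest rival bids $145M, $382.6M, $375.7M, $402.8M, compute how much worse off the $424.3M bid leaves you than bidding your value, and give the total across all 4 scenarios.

The deviation costs you only when the competing bid falls strictly between $350.4M and $424.3M; elsewhere both bids give the same outcome.
$145M: outcomes coincide → loss $0M.
$382.6M: truthful payoff $0M, deviation payoff −$32.2M → loss $32.2M.
$375.7M: truthful payoff $0M, deviation payoff −$25.3M → loss $25.3M.
$402.8M: truthful payoff $0M, deviation payoff −$52.4M → loss $52.4M.
Total loss = $32.2M + $25.3M + $52.4M = $109.9M.
In a second-price auction your bid sets only whether you win, not what you pay, so bidding your true value is weakly dominant.

$109.9M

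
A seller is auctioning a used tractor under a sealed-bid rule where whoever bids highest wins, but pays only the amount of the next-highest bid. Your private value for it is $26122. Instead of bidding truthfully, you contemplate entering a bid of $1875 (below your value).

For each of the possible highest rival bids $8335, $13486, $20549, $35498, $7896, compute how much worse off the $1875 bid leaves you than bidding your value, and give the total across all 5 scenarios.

The deviation costs you only when the competing bid falls strictly between $1875 and $26122; elsewhere both bids give the same outcome.
$8335: truthful payoff $17787, deviation payoff $0 → loss $17787.
$13486: truthful payoff $12636, deviation payoff $0 → loss $12636.
$20549: truthful payoff $5573, deviation payoff $0 → loss $5573.
$35498: outcomes coincide → loss $0.
$7896: truthful payoff $18226, deviation payoff $0 → loss $18226.
Total loss = $17787 + $12636 + $5573 + $18226 = $54222.
Because the price is fixed by the runner-up's bid, deviating from your value can only change a good outcome into a bad one — never the reverse.

$54222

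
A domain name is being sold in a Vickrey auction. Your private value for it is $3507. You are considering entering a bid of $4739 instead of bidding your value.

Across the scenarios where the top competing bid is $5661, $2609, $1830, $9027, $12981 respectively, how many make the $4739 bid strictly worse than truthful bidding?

The deviation hurts exactly when the highest competing bid lies strictly between $3507 and $4739 — overbidding then wins at a price above your value.
$5661: above both → same outcome either way.
$2609: below both → same outcome either way.
$1830: below both → same outcome either way.
$9027: above both → same outcome either way.
$12981: above both → same outcome either way.
Count: 0.

0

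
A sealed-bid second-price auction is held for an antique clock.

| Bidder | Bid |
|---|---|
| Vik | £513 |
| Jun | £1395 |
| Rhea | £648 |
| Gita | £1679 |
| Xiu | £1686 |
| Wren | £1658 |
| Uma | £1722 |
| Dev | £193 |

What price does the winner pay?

Highest bid: Uma at £1722, so Uma wins.
Second-highest bid: Xiu at £1686 — that is the price the winner pays.

£1686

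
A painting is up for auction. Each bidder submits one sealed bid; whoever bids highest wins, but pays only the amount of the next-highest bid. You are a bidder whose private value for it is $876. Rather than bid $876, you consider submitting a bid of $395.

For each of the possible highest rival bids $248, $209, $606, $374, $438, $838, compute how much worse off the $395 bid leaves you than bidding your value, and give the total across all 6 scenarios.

The deviation costs you only when the competing bid falls strictly between $395 and $876; elsewhere both bids give the same outcome.
$248: outcomes coincide → loss $0.
$209: outcomes coincide → loss $0.
$606: truthful payoff $270, deviation payoff $0 → loss $270.
$374: outcomes coincide → loss $0.
$438: truthful payoff $438, deviation payoff $0 → loss $438.
$838: truthful payoff $38, deviation payoff $0 → loss $38.
Total loss = $270 + $438 + $38 = $746.

$746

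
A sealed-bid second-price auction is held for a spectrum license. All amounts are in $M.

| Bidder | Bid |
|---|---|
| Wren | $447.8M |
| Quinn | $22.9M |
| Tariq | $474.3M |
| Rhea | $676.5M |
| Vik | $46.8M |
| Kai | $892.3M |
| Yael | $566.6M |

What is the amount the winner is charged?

$676.5M

Highest bid: Kai at $892.3M, so Kai wins.
Second-highest bid: Rhea at $676.5M — that is the price the winner pays.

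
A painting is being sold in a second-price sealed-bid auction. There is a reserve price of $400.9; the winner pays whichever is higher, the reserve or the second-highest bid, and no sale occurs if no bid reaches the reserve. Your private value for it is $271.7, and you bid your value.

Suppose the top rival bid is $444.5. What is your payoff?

$0

Your bid $271.7 is below the highest competing bid $444.5, so you lose. Payoff $0.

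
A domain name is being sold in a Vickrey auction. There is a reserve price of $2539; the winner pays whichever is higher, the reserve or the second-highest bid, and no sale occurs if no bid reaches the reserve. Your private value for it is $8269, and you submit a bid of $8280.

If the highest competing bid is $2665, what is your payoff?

$5604

Your bid $8280 is the highest and exceeds the reserve.
Price = max(second-highest bid, reserve) = max($2665, $2539) = $2665.
Payoff = $8269 − $2665 = $5604.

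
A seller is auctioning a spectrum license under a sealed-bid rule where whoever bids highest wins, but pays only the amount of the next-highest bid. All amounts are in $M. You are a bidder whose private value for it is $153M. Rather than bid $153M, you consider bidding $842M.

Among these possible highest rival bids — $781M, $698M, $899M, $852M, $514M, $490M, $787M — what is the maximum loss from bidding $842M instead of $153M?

$781M: truthful gives $0M, deviation gives −$628M → loss $628M.
$698M: truthful gives $0M, deviation gives −$545M → loss $545M.
$899M: same outcome either way → loss $0M.
$852M: same outcome either way → loss $0M.
$514M: truthful gives $0M, deviation gives −$361M → loss $361M.
$490M: truthful gives $0M, deviation gives −$337M → loss $337M.
$787M: truthful gives $0M, deviation gives −$634M → loss $634M.
Maximum loss: $634M.

$634M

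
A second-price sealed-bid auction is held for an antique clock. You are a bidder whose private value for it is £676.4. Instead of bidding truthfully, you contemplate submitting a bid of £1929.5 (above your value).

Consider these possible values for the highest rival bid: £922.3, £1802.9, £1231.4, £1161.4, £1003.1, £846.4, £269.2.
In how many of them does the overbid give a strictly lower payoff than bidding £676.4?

6

The deviation hurts exactly when the highest competing bid lies strictly between £676.4 and £1929.5 — overbidding then wins at a price above your value.
£922.3: inside the interval → strictly worse (loss £245.9).
£1802.9: inside the interval → strictly worse (loss £1126.5).
£1231.4: inside the interval → strictly worse (loss £555).
£1161.4: inside the interval → strictly worse (loss £485).
£1003.1: inside the interval → strictly worse (loss £326.7).
£846.4: inside the interval → strictly worse (loss £170).
£269.2: below both → same outcome either way.
Count: 6.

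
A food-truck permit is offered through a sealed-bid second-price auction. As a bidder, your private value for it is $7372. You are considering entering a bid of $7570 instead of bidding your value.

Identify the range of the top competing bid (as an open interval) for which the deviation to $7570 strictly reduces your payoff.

If the competing bid is below $7372, both bids win at the same price — no difference.
If it is above $7570, both bids lose — no difference.
If it lies strictly between $7372 and $7570, bidding your value loses (payoff 0) while bidding $7570 wins at a price above your value (payoff negative).
So the deviation strictly hurts on the open interval ($7372, $7570).
Because the price is fixed by the runner-up's bid, deviating from your value can only change a good outcome into a bad one — never the reverse.

($7372, $7570)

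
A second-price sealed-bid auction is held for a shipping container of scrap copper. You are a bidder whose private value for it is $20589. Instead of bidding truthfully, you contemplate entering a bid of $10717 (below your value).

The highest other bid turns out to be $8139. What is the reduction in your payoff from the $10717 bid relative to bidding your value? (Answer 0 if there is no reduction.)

Bidding your value $20589: you win (since $20589 > $8139) and pay $8139. Payoff $12450.
Bidding $10717: you win and pay $8139. Payoff $20589 − $8139 = $12450.
Difference = $12450 − $12450 = $0; both bids lead to the same outcome because the competing bid is below both your value and your alternative bid.

$0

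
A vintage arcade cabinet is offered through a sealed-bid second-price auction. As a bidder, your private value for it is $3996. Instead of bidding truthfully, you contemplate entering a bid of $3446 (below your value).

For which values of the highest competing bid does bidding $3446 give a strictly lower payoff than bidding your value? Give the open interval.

($3446, $3996)

If the competing bid is below $3446, both bids win at the same price — no difference.
If it is above $3996, both bids lose — no difference.
If it lies strictly between $3446 and $3996, bidding your value wins at a price below your value (positive payoff) while bidding $3446 loses (payoff 0).
So the deviation strictly hurts on the open interval ($3446, $3996).
Because the price is fixed by the runner-up's bid, deviating from your value can only change a good outcome into a bad one — never the reverse.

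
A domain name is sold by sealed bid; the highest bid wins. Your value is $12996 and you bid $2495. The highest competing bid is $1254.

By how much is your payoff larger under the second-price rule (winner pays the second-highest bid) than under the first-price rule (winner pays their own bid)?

You have the highest bid, so you win under either rule.
Second-price: pay $1254 → payoff $11742.
First-price: pay your own bid $2495 → payoff $10501.
Difference = $11742 − ($10501) = $1241.

$1241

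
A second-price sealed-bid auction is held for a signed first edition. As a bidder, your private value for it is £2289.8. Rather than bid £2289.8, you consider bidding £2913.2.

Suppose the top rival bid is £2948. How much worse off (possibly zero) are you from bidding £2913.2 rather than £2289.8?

£0

Bidding your value £2289.8: you lose (since £2289.8 < £2948). Payoff £0.
Bidding £2913.2: you lose. Payoff £0.
Difference = £0 − £0 = £0; both bids lead to the same outcome because the competing bid is above both your value and your alternative bid.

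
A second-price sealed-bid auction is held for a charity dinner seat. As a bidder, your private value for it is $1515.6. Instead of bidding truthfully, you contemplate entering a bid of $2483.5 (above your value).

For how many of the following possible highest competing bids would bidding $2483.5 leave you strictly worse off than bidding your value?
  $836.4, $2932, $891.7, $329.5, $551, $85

The deviation hurts exactly when the highest competing bid lies strictly between $1515.6 and $2483.5 — overbidding then wins at a price above your value.
$836.4: below both → same outcome either way.
$2932: above both → same outcome either way.
$891.7: below both → same outcome either way.
$329.5: below both → same outcome either way.
$551: below both → same outcome either way.
$85: below both → same outcome either way.
Count: 0.

0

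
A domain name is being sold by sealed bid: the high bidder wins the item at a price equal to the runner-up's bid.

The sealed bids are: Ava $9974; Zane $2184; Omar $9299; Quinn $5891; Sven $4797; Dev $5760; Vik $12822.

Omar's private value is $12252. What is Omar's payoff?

Highest bid: Vik at $12822, so Vik wins.
Second-highest bid: Ava at $9974 — that is the price the winner pays.
Omar did not win, so Omar pays nothing and receives nothing: payoff $0.

$0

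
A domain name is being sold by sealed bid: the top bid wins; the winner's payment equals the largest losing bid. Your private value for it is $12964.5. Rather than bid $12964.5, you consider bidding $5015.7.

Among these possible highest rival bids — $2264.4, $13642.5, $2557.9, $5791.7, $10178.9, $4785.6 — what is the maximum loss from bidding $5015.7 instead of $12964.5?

$2264.4: same outcome either way → loss $0.
$13642.5: same outcome either way → loss $0.
$2557.9: same outcome either way → loss $0.
$5791.7: truthful gives $7172.8, deviation gives $0 → loss $7172.8.
$10178.9: truthful gives $2785.6, deviation gives $0 → loss $2785.6.
$4785.6: same outcome either way → loss $0.
Maximum loss: $7172.8.

$7172.8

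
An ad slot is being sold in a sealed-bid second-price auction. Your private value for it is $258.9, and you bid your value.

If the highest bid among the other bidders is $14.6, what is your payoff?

$244.3

Your bid $258.9 exceeds the highest competing bid $14.6, so you win.
In a second-price auction the winner pays the second-highest bid, $14.6.
Payoff = value − price = $258.9 − $14.6 = $244.3.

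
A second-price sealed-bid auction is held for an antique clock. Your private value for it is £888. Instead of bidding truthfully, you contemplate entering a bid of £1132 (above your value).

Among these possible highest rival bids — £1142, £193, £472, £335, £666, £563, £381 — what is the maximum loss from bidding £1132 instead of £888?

£0

£1142: same outcome either way → loss £0.
£193: same outcome either way → loss £0.
£472: same outcome either way → loss £0.
£335: same outcome either way → loss £0.
£666: same outcome either way → loss £0.
£563: same outcome either way → loss £0.
£381: same outcome either way → loss £0.
Maximum loss: £0.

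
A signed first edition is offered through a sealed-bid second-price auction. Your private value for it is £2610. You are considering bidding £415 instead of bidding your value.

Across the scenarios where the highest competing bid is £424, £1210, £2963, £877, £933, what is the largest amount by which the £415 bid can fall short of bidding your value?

£424: truthful gives £2186, deviation gives £0 → loss £2186.
£1210: truthful gives £1400, deviation gives £0 → loss £1400.
£2963: same outcome either way → loss £0.
£877: truthful gives £1733, deviation gives £0 → loss £1733.
£933: truthful gives £1677, deviation gives £0 → loss £1677.
Maximum loss: £2186.

£2186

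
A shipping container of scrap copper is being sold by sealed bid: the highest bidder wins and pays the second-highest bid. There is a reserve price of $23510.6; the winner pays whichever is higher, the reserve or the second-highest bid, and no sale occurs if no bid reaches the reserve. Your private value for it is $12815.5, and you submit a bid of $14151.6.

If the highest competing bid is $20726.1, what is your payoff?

Your bid $14151.6 is below the highest competing bid $20726.1, so you lose. Payoff $0.

$0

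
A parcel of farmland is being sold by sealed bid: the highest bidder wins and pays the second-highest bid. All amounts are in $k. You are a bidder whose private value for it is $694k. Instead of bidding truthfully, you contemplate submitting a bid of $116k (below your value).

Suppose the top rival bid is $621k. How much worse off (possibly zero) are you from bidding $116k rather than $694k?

Bidding your value $694k: you win (since $694k > $621k) and pay $621k. Payoff $73k.
Bidding $116k: you lose. Payoff $0k.
The competing bid $621k lies between your shaded bid and your value, so underbidding forfeits an item you could have won at a profitable price.
Loss from deviating = $73k − ($0k) = $73k.
In a second-price auction your bid sets only whether you win, not what you pay, so bidding your true value is weakly dominant.

$73k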